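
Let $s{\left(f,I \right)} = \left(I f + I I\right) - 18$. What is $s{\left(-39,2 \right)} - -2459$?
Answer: $2367$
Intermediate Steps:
$s{\left(f,I \right)} = -18 + I^{2} + I f$ ($s{\left(f,I \right)} = \left(I f + I^{2}\right) - 18 = \left(I^{2} + I f\right) - 18 = -18 + I^{2} + I f$)
$s{\left(-39,2 \right)} - -2459 = \left(-18 + 2^{2} + 2 \left(-39\right)\right) - -2459 = \left(-18 + 4 - 78\right) + 2459 = -92 + 2459 = 2367$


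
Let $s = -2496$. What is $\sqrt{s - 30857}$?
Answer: $i \sqrt{33353} \approx 182.63 i$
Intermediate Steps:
$\sqrt{s - 30857} = \sqrt{-2496 - 30857} = \sqrt{-33353} = i \sqrt{33353}$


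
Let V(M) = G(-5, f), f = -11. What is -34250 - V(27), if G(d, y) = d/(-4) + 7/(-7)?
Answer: -137001/4 ≈ -34250.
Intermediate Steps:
G(d, y) = -1 - d/4 (G(d, y) = d*(-1/4) + 7*(-1/7) = -d/4 - 1 = -1 - d/4)
V(M) = 1/4 (V(M) = -1 - 1/4*(-5) = -1 + 5/4 = 1/4)
-34250 - V(27) = -34250 - 1*1/4 = -34250 - 1/4 = -137001/4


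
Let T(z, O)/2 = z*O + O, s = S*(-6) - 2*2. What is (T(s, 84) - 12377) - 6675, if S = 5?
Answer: -24596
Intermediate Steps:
s = -34 (s = 5*(-6) - 2*2 = -30 - 4 = -34)
T(z, O) = 2*O + 2*O*z (T(z, O) = 2*(z*O + O) = 2*(O*z + O) = 2*(O + O*z) = 2*O + 2*O*z)
(T(s, 84) - 12377) - 6675 = (2*84*(1 - 34) - 12377) - 6675 = (2*84*(-33) - 12377) - 6675 = (-5544 - 12377) - 6675 = -17921 - 6675 = -24596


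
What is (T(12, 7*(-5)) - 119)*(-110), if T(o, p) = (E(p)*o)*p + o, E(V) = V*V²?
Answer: -1980813230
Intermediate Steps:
E(V) = V³
T(o, p) = o + o*p⁴ (T(o, p) = (p³*o)*p + o = (o*p³)*p + o = o*p⁴ + o = o + o*p⁴)
(T(12, 7*(-5)) - 119)*(-110) = (12*(1 + (7*(-5))⁴) - 119)*(-110) = (12*(1 + (-35)⁴) - 119)*(-110) = (12*(1 + 1500625) - 119)*(-110) = (12*1500626 - 119)*(-110) = (18007512 - 119)*(-110) = 18007393*(-110) = -1980813230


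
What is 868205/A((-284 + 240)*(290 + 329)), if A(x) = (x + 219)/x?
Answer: 23646431380/27017 ≈ 8.7524e+5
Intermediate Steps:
A(x) = (219 + x)/x
868205/A((-284 + 240)*(290 + 329)) = 868205/(((219 + (-284 + 240)*(290 + 329))/(((-284 + 240)*(290 + 329))))) = 868205/(((219 - 44*619)/((-44*619)))) = 868205/(((219 - 27236)/(-27236))) = 868205/((-1/27236*(-27017))) = 868205/(27017/27236) = 868205*(27236/27017) = 23646431380/27017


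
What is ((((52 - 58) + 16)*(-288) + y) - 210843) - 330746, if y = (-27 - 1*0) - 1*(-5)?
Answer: -544491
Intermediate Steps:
y = -22 (y = (-27 + 0) + 5 = -27 + 5 = -22)
((((52 - 58) + 16)*(-288) + y) - 210843) - 330746 = ((((52 - 58) + 16)*(-288) - 22) - 210843) - 330746 = (((-6 + 16)*(-288) - 22) - 210843) - 330746 = ((10*(-288) - 22) - 210843) - 330746 = ((-2880 - 22) - 210843) - 330746 = (-2902 - 210843) - 330746 = -213745 - 330746 = -544491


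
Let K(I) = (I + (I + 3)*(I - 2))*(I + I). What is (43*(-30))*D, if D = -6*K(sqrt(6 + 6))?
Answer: 371520 + 185760*sqrt(3) ≈ 6.9327e+5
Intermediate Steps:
K(I) = 2*I*(I + (-2 + I)*(3 + I)) (K(I) = (I + (3 + I)*(-2 + I))*(2*I) = (I + (-2 + I)*(3 + I))*(2*I) = 2*I*(I + (-2 + I)*(3 + I)))
D = -24*sqrt(3)*(6 + 4*sqrt(3)) (D = -12*sqrt(6 + 6)*(-6 + (sqrt(6 + 6))**2 + 2*sqrt(6 + 6)) = -12*sqrt(12)*(-6 + (sqrt(12))**2 + 2*sqrt(12)) = -12*2*sqrt(3)*(-6 + (2*sqrt(3))**2 + 2*(2*sqrt(3))) = -12*2*sqrt(3)*(-6 + 12 + 4*sqrt(3)) = -12*2*sqrt(3)*(6 + 4*sqrt(3)) = -24*sqrt(3)*(6 + 4*sqrt(3)) ≈ -537.42)
(43*(-30))*D = (43*(-30))*(-288 - 144*sqrt(3)) = -1290*(-288 - 144*sqrt(3)) = 371520 + 185760*sqrt(3)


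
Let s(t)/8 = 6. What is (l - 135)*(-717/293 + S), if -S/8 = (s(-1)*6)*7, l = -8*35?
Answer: 1961381715/293 ≈ 6.6941e+6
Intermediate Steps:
l = -280
s(t) = 48 (s(t) = 8*6 = 48)
S = -16128 (S = -8*48*6*7 = -2304*7 = -8*2016 = -16128)
(l - 135)*(-717/293 + S) = (-280 - 135)*(-717/293 - 16128) = -415*(-717*1/293 - 16128) = -415*(-717/293 - 16128) = -415*(-4726221/293) = 1961381715/293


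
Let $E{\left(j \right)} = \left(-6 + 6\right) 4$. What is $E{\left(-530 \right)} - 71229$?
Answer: $-71229$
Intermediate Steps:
$E{\left(j \right)} = 0$ ($E{\left(j \right)} = 0 \cdot 4 = 0$)
$E{\left(-530 \right)} - 71229 = 0 - 71229 = -71229$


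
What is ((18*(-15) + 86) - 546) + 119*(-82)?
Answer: -10488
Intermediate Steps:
((18*(-15) + 86) - 546) + 119*(-82) = ((-270 + 86) - 546) - 9758 = (-184 - 546) - 9758 = -730 - 9758 = -10488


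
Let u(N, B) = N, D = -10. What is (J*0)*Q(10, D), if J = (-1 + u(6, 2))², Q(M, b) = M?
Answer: 0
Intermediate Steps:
J = 25 (J = (-1 + 6)² = 5² = 25)
(J*0)*Q(10, D) = (25*0)*10 = 0*10 = 0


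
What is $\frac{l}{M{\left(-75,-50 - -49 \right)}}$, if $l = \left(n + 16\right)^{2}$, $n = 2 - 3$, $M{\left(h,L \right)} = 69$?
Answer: $\frac{75}{23} \approx 3.2609$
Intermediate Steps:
$n = -1$ ($n = 2 - 3 = -1$)
$l = 225$ ($l = \left(-1 + 16\right)^{2} = 15^{2} = 225$)
$\frac{l}{M{\left(-75,-50 - -49 \right)}} = \frac{225}{69} = 225 \cdot \frac{1}{69} = \frac{75}{23}$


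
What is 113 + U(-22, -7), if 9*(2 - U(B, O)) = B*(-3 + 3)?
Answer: 115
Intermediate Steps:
U(B, O) = 2 (U(B, O) = 2 - B*(-3 + 3)/9 = 2 - B*0/9 = 2 - 1/9*0 = 2 + 0 = 2)
113 + U(-22, -7) = 113 + 2 = 115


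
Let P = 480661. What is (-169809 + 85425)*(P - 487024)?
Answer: 536935392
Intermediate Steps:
(-169809 + 85425)*(P - 487024) = (-169809 + 85425)*(480661 - 487024) = -84384*(-6363) = 536935392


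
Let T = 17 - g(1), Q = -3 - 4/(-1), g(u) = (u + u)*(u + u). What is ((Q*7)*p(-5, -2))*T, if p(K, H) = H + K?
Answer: -637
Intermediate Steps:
g(u) = 4*u² (g(u) = (2*u)*(2*u) = 4*u²)
Q = 1 (Q = -3 - 4*(-1) = -3 - 1*(-4) = -3 + 4 = 1)
T = 13 (T = 17 - 4*1² = 17 - 4 = 13)
((Q*7)*p(-5, -2))*T = ((1*7)*(-2 - 5))*13 = (7*(-7))*13 = -49*13 = -637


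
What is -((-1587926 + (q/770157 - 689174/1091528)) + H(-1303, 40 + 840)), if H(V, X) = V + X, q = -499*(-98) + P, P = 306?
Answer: 667621387931326099/420323964948 ≈ 1.5884e+6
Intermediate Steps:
q = 49208 (q = -499*(-98) + 306 = 48902 + 306 = 49208)
-((-1587926 + (q/770157 - 689174/1091528)) + H(-1303, 40 + 840)) = -((-1587926 + (49208/770157 - 689174/1091528)) + (-1303 + (40 + 840))) = -((-1587926 + (49208*(1/770157) - 689174*1/1091528)) + (-1303 + 880)) = -((-1587926 + (49208/770157 - 344587/545764)) - 423) = -((-1587926 - 238530135247/420323964948) - 423) = -(-667443590894153095/420323964948 - 423) = -1*(-667621387931326099/420323964948) = 667621387931326099/420323964948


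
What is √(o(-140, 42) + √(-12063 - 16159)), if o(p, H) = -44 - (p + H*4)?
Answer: √(-72 + I*√28222) ≈ 7.4422 + 11.287*I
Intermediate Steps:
o(p, H) = -44 - p - 4*H (o(p, H) = -44 - (p + 4*H) = -44 + (-p - 4*H) = -44 - p - 4*H)
√(o(-140, 42) + √(-12063 - 16159)) = √((-44 - 1*(-140) - 4*42) + √(-12063 - 16159)) = √((-44 + 140 - 168) + √(-28222)) = √(-72 + I*√28222)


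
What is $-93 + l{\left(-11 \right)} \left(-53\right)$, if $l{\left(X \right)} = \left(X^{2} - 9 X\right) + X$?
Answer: $-11170$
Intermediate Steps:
$l{\left(X \right)} = X^{2} - 8 X$
$-93 + l{\left(-11 \right)} \left(-53\right) = -93 + - 11 \left(-8 - 11\right) \left(-53\right) = -93 + \left(-11\right) \left(-19\right) \left(-53\right) = -93 + 209 \left(-53\right) = -93 - 11077 = -11170$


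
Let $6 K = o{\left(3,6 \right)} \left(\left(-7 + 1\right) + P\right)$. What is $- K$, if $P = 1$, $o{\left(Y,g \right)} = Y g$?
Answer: $15$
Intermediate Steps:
$K = -15$ ($K = \frac{3 \cdot 6 \left(\left(-7 + 1\right) + 1\right)}{6} = \frac{18 \left(-6 + 1\right)}{6} = \frac{18 \left(-5\right)}{6} = \frac{1}{6} \left(-90\right) = -15$)
$- K = \left(-1\right) \left(-15\right) = 15$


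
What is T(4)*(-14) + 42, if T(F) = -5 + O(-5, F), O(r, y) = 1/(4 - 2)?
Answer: 105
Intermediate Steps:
O(r, y) = ½ (O(r, y) = 1/2 = ½)
T(F) = -9/2 (T(F) = -5 + ½ = -9/2)
T(4)*(-14) + 42 = -9/2*(-14) + 42 = 63 + 42 = 105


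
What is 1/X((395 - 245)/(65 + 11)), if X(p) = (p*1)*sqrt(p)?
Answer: 38*sqrt(114)/1125 ≈ 0.36065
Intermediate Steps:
X(p) = p**(3/2) (X(p) = p*sqrt(p) = p**(3/2))
1/X((395 - 245)/(65 + 11)) = 1/(((395 - 245)/(65 + 11))**(3/2)) = 1/((150/76)**(3/2)) = 1/((150*(1/76))**(3/2)) = 1/((75/38)**(3/2)) = 1/(375*sqrt(114)/1444) = 38*sqrt(114)/1125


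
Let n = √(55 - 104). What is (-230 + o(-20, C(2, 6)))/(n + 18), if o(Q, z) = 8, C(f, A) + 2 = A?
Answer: -3996/373 + 1554*I/373 ≈ -10.713 + 4.1662*I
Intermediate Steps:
n = 7*I (n = √(-49) = 7*I ≈ 7.0*I)
C(f, A) = -2 + A
(-230 + o(-20, C(2, 6)))/(n + 18) = (-230 + 8)/(7*I + 18) = -222*(18 - 7*I)/373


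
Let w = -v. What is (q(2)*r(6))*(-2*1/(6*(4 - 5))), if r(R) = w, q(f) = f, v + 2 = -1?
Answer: 2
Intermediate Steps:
v = -3 (v = -2 - 1 = -3)
w = 3 (w = -1*(-3) = 3)
r(R) = 3
(q(2)*r(6))*(-2*1/(6*(4 - 5))) = (2*3)*(-2*1/(6*(4 - 5))) = 6*(-2/((-1*6))) = 6*(-2/(-6)) = 6*(-2*(-1/6)) = 6*(1/3) = 2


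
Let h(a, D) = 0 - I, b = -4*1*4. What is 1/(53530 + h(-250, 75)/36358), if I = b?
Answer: 18179/973121878 ≈ 1.8681e-5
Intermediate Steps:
b = -16 (b = -4*4 = -16)
I = -16
h(a, D) = 16 (h(a, D) = 0 - 1*(-16) = 0 + 16 = 16)
1/(53530 + h(-250, 75)/36358) = 1/(53530 + 16/36358) = 1/(53530 + 16*(1/36358)) = 1/(53530 + 8/18179) = 1/(973121878/18179) = 18179/973121878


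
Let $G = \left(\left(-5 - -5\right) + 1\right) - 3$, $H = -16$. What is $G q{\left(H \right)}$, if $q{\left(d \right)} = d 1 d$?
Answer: $-512$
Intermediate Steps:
$q{\left(d \right)} = d^{2}$ ($q{\left(d \right)} = d d = d^{2}$)
$G = -2$ ($G = \left(\left(-5 + 5\right) + 1\right) - 3 = \left(0 + 1\right) - 3 = 1 - 3 = -2$)
$G q{\left(H \right)} = - 2 \left(-16\right)^{2} = \left(-2\right) 256 = -512$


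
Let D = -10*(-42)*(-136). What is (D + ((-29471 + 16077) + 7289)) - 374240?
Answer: -437465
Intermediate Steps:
D = -57120 (D = 420*(-136) = -57120)
(D + ((-29471 + 16077) + 7289)) - 374240 = (-57120 + ((-29471 + 16077) + 7289)) - 374240 = (-57120 + (-13394 + 7289)) - 374240 = (-57120 - 6105) - 374240 = -63225 - 374240 = -437465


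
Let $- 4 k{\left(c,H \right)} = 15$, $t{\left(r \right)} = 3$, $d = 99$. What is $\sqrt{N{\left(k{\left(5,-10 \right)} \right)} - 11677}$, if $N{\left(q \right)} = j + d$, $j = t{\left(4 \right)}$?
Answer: $5 i \sqrt{463} \approx 107.59 i$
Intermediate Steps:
$k{\left(c,H \right)} = - \frac{15}{4}$ ($k{\left(c,H \right)} = \left(- \frac{1}{4}\right) 15 = - \frac{15}{4}$)
$j = 3$
$N{\left(q \right)} = 102$ ($N{\left(q \right)} = 3 + 99 = 102$)
$\sqrt{N{\left(k{\left(5,-10 \right)} \right)} - 11677} = \sqrt{102 - 11677} = \sqrt{-11575} = 5 i \sqrt{463}$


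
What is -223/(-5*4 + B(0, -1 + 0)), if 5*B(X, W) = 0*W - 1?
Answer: 1115/101 ≈ 11.040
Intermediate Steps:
B(X, W) = -⅕ (B(X, W) = (0*W - 1)/5 = (0 - 1)/5 = (⅕)*(-1) = -⅕)
-223/(-5*4 + B(0, -1 + 0)) = -223/(-5*4 - ⅕) = -223/(-20 - ⅕) = -223/(-101/5) = -223*(-5/101) = 1115/101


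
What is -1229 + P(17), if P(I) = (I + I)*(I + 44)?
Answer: 845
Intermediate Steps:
P(I) = 2*I*(44 + I) (P(I) = (2*I)*(44 + I) = 2*I*(44 + I))
-1229 + P(17) = -1229 + 2*17*(44 + 17) = -1229 + 2*17*61 = -1229 + 2074 = 845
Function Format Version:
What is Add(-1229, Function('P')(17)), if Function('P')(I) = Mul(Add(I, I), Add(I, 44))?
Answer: 845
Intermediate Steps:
Function('P')(I) = Mul(2, I, Add(44, I)) (Function('P')(I) = Mul(Mul(2, I), Add(44, I)) = Mul(2, I, Add(44, I)))
Add(-1229, Function('P')(17)) = Add(-1229, Mul(2, 17, Add(44, 17))) = Add(-1229, Mul(2, 17, 61)) = Add(-1229, 2074) = 845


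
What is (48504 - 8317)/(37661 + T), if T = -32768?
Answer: 5741/699 ≈ 8.2132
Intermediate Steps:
(48504 - 8317)/(37661 + T) = (48504 - 8317)/(37661 - 32768) = 40187/4893 = 40187*(1/4893) = 5741/699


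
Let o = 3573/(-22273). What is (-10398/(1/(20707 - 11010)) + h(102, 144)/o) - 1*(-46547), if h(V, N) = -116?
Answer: -360094571539/3573 ≈ -1.0078e+8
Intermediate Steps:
o = -3573/22273 (o = 3573*(-1/22273) = -3573/22273 ≈ -0.16042)
(-10398/(1/(20707 - 11010)) + h(102, 144)/o) - 1*(-46547) = (-10398/(1/(20707 - 11010)) - 116/(-3573/22273)) - 1*(-46547) = (-10398/(1/9697) - 116*(-22273/3573)) + 46547 = (-10398/1/9697 + 2583668/3573) + 46547 = (-10398*9697 + 2583668/3573) + 46547 = (-100829406 + 2583668/3573) + 46547 = -360260883970/3573 + 46547 = -360094571539/3573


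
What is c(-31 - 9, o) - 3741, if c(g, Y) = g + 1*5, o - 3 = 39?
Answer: -3776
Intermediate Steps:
o = 42 (o = 3 + 39 = 42)
c(g, Y) = 5 + g (c(g, Y) = g + 5 = 5 + g)
c(-31 - 9, o) - 3741 = (5 + (-31 - 9)) - 3741 = (5 - 40) - 3741 = -35 - 3741 = -3776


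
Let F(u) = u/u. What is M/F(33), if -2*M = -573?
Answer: 573/2 ≈ 286.50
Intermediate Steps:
F(u) = 1
M = 573/2 (M = -1/2*(-573) = 573/2 ≈ 286.50)
M/F(33) = (573/2)/1 = (573/2)*1 = 573/2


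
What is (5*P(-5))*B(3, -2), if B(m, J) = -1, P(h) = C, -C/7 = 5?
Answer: 175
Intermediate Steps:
C = -35 (C = -7*5 = -35)
P(h) = -35
(5*P(-5))*B(3, -2) = (5*(-35))*(-1) = -175*(-1) = 175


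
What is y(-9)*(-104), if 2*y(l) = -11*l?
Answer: -5148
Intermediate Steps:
y(l) = -11*l/2 (y(l) = (-11*l)/2 = -11*l/2)
y(-9)*(-104) = -11/2*(-9)*(-104) = (99/2)*(-104) = -5148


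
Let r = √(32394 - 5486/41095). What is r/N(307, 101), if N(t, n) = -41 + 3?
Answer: -√13676682542170/780805 ≈ -4.7364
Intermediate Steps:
r = 2*√13676682542170/41095 (r = √(32394 - 5486*1/41095) = √(32394 - 5486/41095) = √(1331225944/41095) = 2*√13676682542170/41095 ≈ 179.98)
N(t, n) = -38
r/N(307, 101) = (2*√13676682542170/41095)/(-38) = (2*√13676682542170/41095)*(-1/38) = -√13676682542170/780805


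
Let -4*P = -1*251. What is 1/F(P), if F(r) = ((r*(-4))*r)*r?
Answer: -16/15813251 ≈ -1.0118e-6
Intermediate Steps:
P = 251/4 (P = -(-1)*251/4 = -¼*(-251) = 251/4 ≈ 62.750)
F(r) = -4*r³ (F(r) = ((-4*r)*r)*r = (-4*r²)*r = -4*r³)
1/F(P) = 1/(-4*(251/4)³) = 1/(-4*15813251/64) = 1/(-15813251/16) = -16/15813251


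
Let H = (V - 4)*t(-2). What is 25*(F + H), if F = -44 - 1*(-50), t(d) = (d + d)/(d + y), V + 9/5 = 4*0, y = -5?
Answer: 470/7 ≈ 67.143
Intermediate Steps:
V = -9/5 (V = -9/5 + 4*0 = -9/5 + 0 = -9/5 ≈ -1.8000)
t(d) = 2*d/(-5 + d) (t(d) = (d + d)/(d - 5) = (2*d)/(-5 + d) = 2*d/(-5 + d))
F = 6 (F = -44 + 50 = 6)
H = -116/35 (H = (-9/5 - 4)*(2*(-2)/(-5 - 2)) = -58*(-2)/(5*(-7)) = -58*(-2)*(-1)/(5*7) = -29/5*4/7 = -116/35 ≈ -3.3143)
25*(F + H) = 25*(6 - 116/35) = 25*(94/35) = 470/7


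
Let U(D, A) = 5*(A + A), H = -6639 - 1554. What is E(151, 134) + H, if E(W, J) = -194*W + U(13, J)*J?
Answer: 142073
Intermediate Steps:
H = -8193
U(D, A) = 10*A (U(D, A) = 5*(2*A) = 10*A)
E(W, J) = -194*W + 10*J² (E(W, J) = -194*W + (10*J)*J = -194*W + 10*J²)
E(151, 134) + H = (-194*151 + 10*134²) - 8193 = (-29294 + 10*17956) - 8193 = (-29294 + 179560) - 8193 = 150266 - 8193 = 142073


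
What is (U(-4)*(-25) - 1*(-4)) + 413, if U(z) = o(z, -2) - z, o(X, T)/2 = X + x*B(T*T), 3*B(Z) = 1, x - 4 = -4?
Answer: 517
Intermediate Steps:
x = 0 (x = 4 - 4 = 0)
B(Z) = ⅓ (B(Z) = (⅓)*1 = ⅓)
o(X, T) = 2*X (o(X, T) = 2*(X + 0*(⅓)) = 2*(X + 0) = 2*X)
U(z) = z (U(z) = 2*z - z = z)
(U(-4)*(-25) - 1*(-4)) + 413 = (-4*(-25) - 1*(-4)) + 413 = (100 + 4) + 413 = 104 + 413 = 517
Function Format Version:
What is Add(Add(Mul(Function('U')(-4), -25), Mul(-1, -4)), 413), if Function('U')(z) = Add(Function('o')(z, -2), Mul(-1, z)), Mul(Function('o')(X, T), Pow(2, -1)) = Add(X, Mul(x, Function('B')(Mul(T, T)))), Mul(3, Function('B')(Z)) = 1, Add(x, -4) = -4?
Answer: 517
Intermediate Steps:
x = 0 (x = Add(4, -4) = 0)
Function('B')(Z) = Rational(1, 3) (Function('B')(Z) = Mul(Rational(1, 3), 1) = Rational(1, 3))
Function('o')(X, T) = Mul(2, X) (Function('o')(X, T) = Mul(2, Add(X, Mul(0, Rational(1, 3)))) = Mul(2, Add(X, 0)) = Mul(2, X))
Function('U')(z) = z (Function('U')(z) = Add(Mul(2, z), Mul(-1, z)) = z)
Add(Add(Mul(Function('U')(-4), -25), Mul(-1, -4)), 413) = Add(Add(Mul(-4, -25), Mul(-1, -4)), 413) = Add(Add(100, 4), 413) = Add(104, 413) = 517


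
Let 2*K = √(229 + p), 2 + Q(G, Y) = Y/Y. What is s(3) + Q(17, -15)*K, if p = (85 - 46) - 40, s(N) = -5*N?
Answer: -15 - √57 ≈ -22.550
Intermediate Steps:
p = -1 (p = 39 - 40 = -1)
Q(G, Y) = -1 (Q(G, Y) = -2 + Y/Y = -2 + 1 = -1)
K = √57 (K = √(229 - 1)/2 = √228/2 = (2*√57)/2 = √57 ≈ 7.5498)
s(3) + Q(17, -15)*K = -5*3 - √57 = -15 - √57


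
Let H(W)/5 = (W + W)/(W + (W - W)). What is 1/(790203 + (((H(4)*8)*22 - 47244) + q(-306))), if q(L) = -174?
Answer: 1/744545 ≈ 1.3431e-6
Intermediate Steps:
H(W) = 10 (H(W) = 5*((W + W)/(W + (W - W))) = 5*((2*W)/(W + 0)) = 5*((2*W)/W) = 5*2 = 10)
1/(790203 + (((H(4)*8)*22 - 47244) + q(-306))) = 1/(790203 + (((10*8)*22 - 47244) - 174)) = 1/(790203 + ((80*22 - 47244) - 174)) = 1/(790203 + ((1760 - 47244) - 174)) = 1/(790203 + (-45484 - 174)) = 1/(790203 - 45658) = 1/744545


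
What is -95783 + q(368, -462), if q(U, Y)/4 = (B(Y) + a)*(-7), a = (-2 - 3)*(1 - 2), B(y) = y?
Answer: -82987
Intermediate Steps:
a = 5 (a = -5*(-1) = 5)
q(U, Y) = -140 - 28*Y (q(U, Y) = 4*((Y + 5)*(-7)) = 4*((5 + Y)*(-7)) = 4*(-35 - 7*Y) = -140 - 28*Y)
-95783 + q(368, -462) = -95783 + (-140 - 28*(-462)) = -95783 + (-140 + 12936) = -95783 + 12796 = -82987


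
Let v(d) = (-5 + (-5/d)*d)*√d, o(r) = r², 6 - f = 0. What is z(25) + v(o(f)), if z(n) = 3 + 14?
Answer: -43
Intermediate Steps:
f = 6 (f = 6 - 1*0 = 6 + 0 = 6)
z(n) = 17
v(d) = -10*√d (v(d) = (-5 - 5)*√d = -10*√d)
z(25) + v(o(f)) = 17 - 10*√(6²) = 17 - 10*√36 = 17 - 10*6 = 17 - 60 = -43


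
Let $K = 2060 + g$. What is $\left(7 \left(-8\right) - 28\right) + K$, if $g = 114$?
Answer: $2090$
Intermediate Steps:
$K = 2174$ ($K = 2060 + 114 = 2174$)
$\left(7 \left(-8\right) - 28\right) + K = \left(7 \left(-8\right) - 28\right) + 2174 = \left(-56 - 28\right) + 2174 = -84 + 2174 = 2090$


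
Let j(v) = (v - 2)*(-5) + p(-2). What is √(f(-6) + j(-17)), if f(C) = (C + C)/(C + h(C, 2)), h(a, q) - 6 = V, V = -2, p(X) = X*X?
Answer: √105 ≈ 10.247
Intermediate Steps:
p(X) = X²
h(a, q) = 4 (h(a, q) = 6 - 2 = 4)
j(v) = 14 - 5*v (j(v) = (v - 2)*(-5) + (-2)² = (-2 + v)*(-5) + 4 = (10 - 5*v) + 4 = 14 - 5*v)
f(C) = 2*C/(4 + C) (f(C) = (C + C)/(C + 4) = (2*C)/(4 + C) = 2*C/(4 + C))
√(f(-6) + j(-17)) = √(2*(-6)/(4 - 6) + (14 - 5*(-17))) = √(2*(-6)/(-2) + (14 + 85)) = √(2*(-6)*(-½) + 99) = √(6 + 99) = √105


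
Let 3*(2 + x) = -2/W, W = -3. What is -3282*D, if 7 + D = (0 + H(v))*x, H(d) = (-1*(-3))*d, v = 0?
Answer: 22974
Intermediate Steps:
H(d) = 3*d
x = -16/9 (x = -2 + (-2/(-3))/3 = -2 + (-2*(-⅓))/3 = -2 + (⅓)*(⅔) = -2 + 2/9 = -16/9 ≈ -1.7778)
D = -7 (D = -7 + (0 + 3*0)*(-16/9) = -7 + (0 + 0)*(-16/9) = -7 + 0*(-16/9) = -7 + 0 = -7)
-3282*D = -3282*(-7) = 22974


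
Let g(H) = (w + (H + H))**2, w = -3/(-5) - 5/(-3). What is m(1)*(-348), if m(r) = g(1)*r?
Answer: -475136/75 ≈ -6335.1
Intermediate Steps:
w = 34/15 (w = -3*(-1/5) - 5*(-1/3) = 3/5 + 5/3 = 34/15 ≈ 2.2667)
g(H) = (34/15 + 2*H)**2 (g(H) = (34/15 + (H + H))**2 = (34/15 + 2*H)**2)
m(r) = 4096*r/225 (m(r) = (4*(17 + 15*1)**2/225)*r = (4*(17 + 15)**2/225)*r = ((4/225)*32**2)*r = ((4/225)*1024)*r = 4096*r/225)
m(1)*(-348) = ((4096/225)*1)*(-348) = (4096/225)*(-348) = -475136/75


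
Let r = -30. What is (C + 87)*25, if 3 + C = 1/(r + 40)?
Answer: 4205/2 ≈ 2102.5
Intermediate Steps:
C = -29/10 (C = -3 + 1/(-30 + 40) = -3 + 1/10 = -3 + ⅒ = -29/10 ≈ -2.9000)
(C + 87)*25 = (-29/10 + 87)*25 = (841/10)*25 = 4205/2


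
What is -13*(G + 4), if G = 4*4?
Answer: -260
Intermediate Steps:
G = 16
-13*(G + 4) = -13*(16 + 4) = -13*20 = -260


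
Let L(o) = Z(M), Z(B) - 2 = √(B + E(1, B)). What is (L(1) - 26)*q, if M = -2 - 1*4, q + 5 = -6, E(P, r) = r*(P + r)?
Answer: 264 - 22*√6 ≈ 210.11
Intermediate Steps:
q = -11 (q = -5 - 6 = -11)
M = -6 (M = -2 - 4 = -6)
Z(B) = 2 + √(B + B*(1 + B))
L(o) = 2 + 2*√6 (L(o) = 2 + √(-6*(2 - 6)) = 2 + √(-6*(-4)) = 2 + √24 = 2 + 2*√6)
(L(1) - 26)*q = ((2 + 2*√6) - 26)*(-11) = (-24 + 2*√6)*(-11) = 264 - 22*√6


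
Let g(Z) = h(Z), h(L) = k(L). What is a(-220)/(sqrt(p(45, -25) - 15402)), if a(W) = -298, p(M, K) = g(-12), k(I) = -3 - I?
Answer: 298*I*sqrt(15393)/15393 ≈ 2.4019*I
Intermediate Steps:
h(L) = -3 - L
g(Z) = -3 - Z
p(M, K) = 9 (p(M, K) = -3 - 1*(-12) = -3 + 12 = 9)
a(-220)/(sqrt(p(45, -25) - 15402)) = -298/sqrt(9 - 15402) = -298*(-I*sqrt(15393)/15393) = -(-298)*I*sqrt(15393)/15393 = 298*I*sqrt(15393)/15393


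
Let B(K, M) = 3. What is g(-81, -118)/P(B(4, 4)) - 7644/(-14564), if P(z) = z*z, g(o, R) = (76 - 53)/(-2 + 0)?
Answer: -49345/65538 ≈ -0.75292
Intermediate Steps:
g(o, R) = -23/2 (g(o, R) = 23/(-2) = 23*(-½) = -23/2)
P(z) = z²
g(-81, -118)/P(B(4, 4)) - 7644/(-14564) = -23/(2*(3²)) - 7644/(-14564) = -23/2/9 - 7644*(-1/14564) = -23/2*⅑ + 1911/3641 = -23/18 + 1911/3641 = -49345/65538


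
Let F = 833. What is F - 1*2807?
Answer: -1974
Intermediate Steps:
F - 1*2807 = 833 - 1*2807 = 833 - 2807 = -1974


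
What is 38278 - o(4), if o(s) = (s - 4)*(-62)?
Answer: 38278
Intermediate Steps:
o(s) = 248 - 62*s (o(s) = (-4 + s)*(-62) = 248 - 62*s)
38278 - o(4) = 38278 - (248 - 62*4) = 38278 - (248 - 248) = 38278 - 1*0 = 38278 + 0 = 38278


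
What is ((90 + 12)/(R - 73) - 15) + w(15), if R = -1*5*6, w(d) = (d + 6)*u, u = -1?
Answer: -3810/103 ≈ -36.990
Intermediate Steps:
w(d) = -6 - d (w(d) = (d + 6)*(-1) = (6 + d)*(-1) = -6 - d)
R = -30 (R = -5*6 = -30)
((90 + 12)/(R - 73) - 15) + w(15) = ((90 + 12)/(-30 - 73) - 15) + (-6 - 1*15) = (102/(-103) - 15) + (-6 - 15) = (102*(-1/103) - 15) - 21 = (-102/103 - 15) - 21 = -1647/103 - 21 = -3810/103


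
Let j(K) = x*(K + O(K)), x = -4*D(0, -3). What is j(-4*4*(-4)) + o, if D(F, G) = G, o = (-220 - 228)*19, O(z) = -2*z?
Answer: -9280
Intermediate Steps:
o = -8512 (o = -448*19 = -8512)
x = 12 (x = -4*(-3) = 12)
j(K) = -12*K (j(K) = 12*(K - 2*K) = 12*(-K) = -12*K)
j(-4*4*(-4)) + o = -12*(-4*4)*(-4) - 8512 = -(-192)*(-4) - 8512 = -12*64 - 8512 = -768 - 8512 = -9280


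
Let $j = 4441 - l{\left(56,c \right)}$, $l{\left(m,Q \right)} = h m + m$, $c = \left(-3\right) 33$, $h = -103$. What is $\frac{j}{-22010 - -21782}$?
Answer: $- \frac{10153}{228} \approx -44.531$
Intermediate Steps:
$c = -99$
$l{\left(m,Q \right)} = - 102 m$ ($l{\left(m,Q \right)} = - 103 m + m = - 102 m$)
$j = 10153$ ($j = 4441 - \left(-102\right) 56 = 4441 - -5712 = 4441 + 5712 = 10153$)
$\frac{j}{-22010 - -21782} = \frac{10153}{-22010 - -21782} = \frac{10153}{-22010 + 21782} = \frac{10153}{-228} = 10153 \left(- \frac{1}{228}\right) = - \frac{10153}{228}$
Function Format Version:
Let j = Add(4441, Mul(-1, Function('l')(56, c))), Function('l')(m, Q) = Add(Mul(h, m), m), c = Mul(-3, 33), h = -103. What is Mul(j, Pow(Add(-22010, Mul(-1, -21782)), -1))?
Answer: Rational(-10153, 228) ≈ -44.531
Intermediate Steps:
c = -99
Function('l')(m, Q) = Mul(-102, m) (Function('l')(m, Q) = Add(Mul(-103, m), m) = Mul(-102, m))
j = 10153 (j = Add(4441, Mul(-1, Mul(-102, 56))) = Add(4441, Mul(-1, -5712)) = Add(4441, 5712) = 10153)
Mul(j, Pow(Add(-22010, Mul(-1, -21782)), -1)) = Mul(10153, Pow(Add(-22010, Mul(-1, -21782)), -1)) = Mul(10153, Pow(Add(-22010, 21782), -1)) = Mul(10153, Pow(-228, -1)) = Mul(10153, Rational(-1, 228)) = Rational(-10153, 228)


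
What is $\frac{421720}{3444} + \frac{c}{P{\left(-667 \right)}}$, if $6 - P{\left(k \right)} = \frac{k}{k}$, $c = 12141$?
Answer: $\frac{10980551}{4305} \approx 2550.7$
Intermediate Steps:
$P{\left(k \right)} = 5$ ($P{\left(k \right)} = 6 - \frac{k}{k} = 6 - 1 = 5$)
$\frac{421720}{3444} + \frac{c}{P{\left(-667 \right)}} = \frac{421720}{3444} + \frac{12141}{5} = 421720 \cdot \frac{1}{3444} + 12141 \cdot \frac{1}{5} = \frac{105430}{861} + \frac{12141}{5} = \frac{10980551}{4305}$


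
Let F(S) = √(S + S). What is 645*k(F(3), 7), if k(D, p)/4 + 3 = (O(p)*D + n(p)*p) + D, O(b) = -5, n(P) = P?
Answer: 118680 - 10320*√6 ≈ 93401.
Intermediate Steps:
F(S) = √2*√S (F(S) = √(2*S) = √2*√S)
k(D, p) = -12 - 16*D + 4*p² (k(D, p) = -12 + 4*((-5*D + p*p) + D) = -12 + 4*((-5*D + p²) + D) = -12 + 4*((p² - 5*D) + D) = -12 + 4*(p² - 4*D) = -12 + (-16*D + 4*p²) = -12 - 16*D + 4*p²)
645*k(F(3), 7) = 645*(-12 - 16*√2*√3 + 4*7²) = 645*(-12 - 16*√6 + 4*49) = 645*(-12 - 16*√6 + 196) = 645*(184 - 16*√6) = 118680 - 10320*√6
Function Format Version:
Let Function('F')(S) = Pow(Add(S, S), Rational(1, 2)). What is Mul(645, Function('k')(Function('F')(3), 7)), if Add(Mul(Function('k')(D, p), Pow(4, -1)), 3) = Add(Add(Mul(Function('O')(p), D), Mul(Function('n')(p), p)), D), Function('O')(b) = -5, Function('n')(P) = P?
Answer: Add(118680, Mul(-10320, Pow(6, Rational(1, 2)))) ≈ 93401.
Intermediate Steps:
Function('F')(S) = Mul(Pow(2, Rational(1, 2)), Pow(S, Rational(1, 2))) (Function('F')(S) = Pow(Mul(2, S), Rational(1, 2)) = Mul(Pow(2, Rational(1, 2)), Pow(S, Rational(1, 2))))
Function('k')(D, p) = Add(-12, Mul(-16, D), Mul(4, Pow(p, 2))) (Function('k')(D, p) = Add(-12, Mul(4, Add(Add(Mul(-5, D), Mul(p, p)), D))) = Add(-12, Mul(4, Add(Add(Mul(-5, D), Pow(p, 2)), D))) = Add(-12, Mul(4, Add(Add(Pow(p, 2), Mul(-5, D)), D))) = Add(-12, Mul(4, Add(Pow(p, 2), Mul(-4, D)))) = Add(-12, Add(Mul(-16, D), Mul(4, Pow(p, 2)))) = Add(-12, Mul(-16, D), Mul(4, Pow(p, 2))))
Mul(645, Function('k')(Function('F')(3), 7)) = Mul(645, Add(-12, Mul(-16, Mul(Pow(2, Rational(1, 2)), Pow(3, Rational(1, 2)))), Mul(4, Pow(7, 2)))) = Mul(645, Add(-12, Mul(-16, Pow(6, Rational(1, 2))), Mul(4, 49))) = Mul(645, Add(-12, Mul(-16, Pow(6, Rational(1, 2))), 196)) = Mul(645, Add(184, Mul(-16, Pow(6, Rational(1, 2))))) = Add(118680, Mul(-10320, Pow(6, Rational(1, 2))))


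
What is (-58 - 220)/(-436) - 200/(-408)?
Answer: 12539/11118 ≈ 1.1278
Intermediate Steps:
(-58 - 220)/(-436) - 200/(-408) = -278*(-1/436) - 200*(-1/408) = 139/218 + 25/51 = 12539/11118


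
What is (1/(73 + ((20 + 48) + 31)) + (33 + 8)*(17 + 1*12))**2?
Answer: 41823931081/29584 ≈ 1.4137e+6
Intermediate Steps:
(1/(73 + ((20 + 48) + 31)) + (33 + 8)*(17 + 1*12))**2 = (1/(73 + (68 + 31)) + 41*(17 + 12))**2 = (1/(73 + 99) + 41*29)**2 = (1/172 + 1189)**2 = (204509/172)**2 = 41823931081/29584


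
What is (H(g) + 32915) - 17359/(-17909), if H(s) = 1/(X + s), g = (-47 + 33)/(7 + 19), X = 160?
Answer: 1222017343679/37125357 ≈ 32916.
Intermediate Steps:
g = -7/13 (g = -14/26 = -14*1/26 = -7/13 ≈ -0.53846)
H(s) = 1/(160 + s)
(H(g) + 32915) - 17359/(-17909) = (1/(160 - 7/13) + 32915) - 17359/(-17909) = (1/(2073/13) + 32915) - 17359*(-1/17909) = (13/2073 + 32915) + 17359/17909 = 68232808/2073 + 17359/17909 = 1222017343679/37125357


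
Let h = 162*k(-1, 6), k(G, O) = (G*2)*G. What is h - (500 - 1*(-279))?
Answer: -455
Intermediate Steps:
k(G, O) = 2*G² (k(G, O) = (2*G)*G = 2*G²)
h = 324 (h = 162*(2*(-1)²) = 162*(2*1) = 162*2 = 324)
h - (500 - 1*(-279)) = 324 - (500 - 1*(-279)) = 324 - (500 + 279) = 324 - 1*779 = 324 - 779 = -455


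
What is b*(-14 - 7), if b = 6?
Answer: -126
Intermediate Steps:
b*(-14 - 7) = 6*(-14 - 7) = 6*(-21) = -126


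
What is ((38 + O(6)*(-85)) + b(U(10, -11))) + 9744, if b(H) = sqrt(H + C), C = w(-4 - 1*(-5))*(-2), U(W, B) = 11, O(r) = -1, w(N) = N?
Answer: 9870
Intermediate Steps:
C = -2 (C = (-4 - 1*(-5))*(-2) = (-4 + 5)*(-2) = 1*(-2) = -2)
b(H) = sqrt(-2 + H) (b(H) = sqrt(H - 2) = sqrt(-2 + H))
((38 + O(6)*(-85)) + b(U(10, -11))) + 9744 = ((38 - 1*(-85)) + sqrt(-2 + 11)) + 9744 = ((38 + 85) + sqrt(9)) + 9744 = (123 + 3) + 9744 = 126 + 9744 = 9870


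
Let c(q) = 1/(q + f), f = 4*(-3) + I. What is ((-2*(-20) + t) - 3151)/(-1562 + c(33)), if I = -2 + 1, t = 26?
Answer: 61700/31239 ≈ 1.9751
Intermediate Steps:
I = -1
f = -13 (f = 4*(-3) - 1 = -12 - 1 = -13)
c(q) = 1/(-13 + q) (c(q) = 1/(q - 13) = 1/(-13 + q))
((-2*(-20) + t) - 3151)/(-1562 + c(33)) = ((-2*(-20) + 26) - 3151)/(-1562 + 1/(-13 + 33)) = ((40 + 26) - 3151)/(-1562 + 1/20) = (66 - 3151)/(-1562 + 1/20) = -3085/(-31239/20) = -3085*(-20/31239) = 61700/31239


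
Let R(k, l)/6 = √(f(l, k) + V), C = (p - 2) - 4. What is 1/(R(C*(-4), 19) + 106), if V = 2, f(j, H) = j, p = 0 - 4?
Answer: 53/5240 - 3*√21/5240 ≈ 0.0074909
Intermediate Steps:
p = -4
C = -10 (C = (-4 - 2) - 4 = -6 - 4 = -10)
R(k, l) = 6*√(2 + l) (R(k, l) = 6*√(l + 2) = 6*√(2 + l))
1/(R(C*(-4), 19) + 106) = 1/(6*√(2 + 19) + 106) = 1/(6*√21 + 106) = 1/(106 + 6*√21)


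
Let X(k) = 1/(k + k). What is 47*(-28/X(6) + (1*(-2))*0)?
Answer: -15792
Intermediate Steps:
X(k) = 1/(2*k)
47*(-28/X(6) + (1*(-2))*0) = 47*(-28/((½)/6) + (1*(-2))*0) = 47*(-28/((½)*(⅙)) - 2*0) = 47*(-28/1/12 + 0) = 47*(-28*12 + 0) = 47*(-336 + 0) = 47*(-336) = -15792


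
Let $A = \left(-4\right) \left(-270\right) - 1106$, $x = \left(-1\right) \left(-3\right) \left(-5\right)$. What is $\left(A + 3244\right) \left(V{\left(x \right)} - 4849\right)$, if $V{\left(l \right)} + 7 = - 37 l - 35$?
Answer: $-13953248$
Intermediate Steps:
$x = -15$ ($x = 3 \left(-5\right) = -15$)
$V{\left(l \right)} = -42 - 37 l$ ($V{\left(l \right)} = -7 - \left(35 + 37 l\right) = -42 - 37 l$)
$A = -26$ ($A = 1080 - 1106 = -26$)
$\left(A + 3244\right) \left(V{\left(x \right)} - 4849\right) = \left(-26 + 3244\right) \left(\left(-42 - -555\right) - 4849\right) = 3218 \left(\left(-42 + 555\right) - 4849\right) = 3218 \left(513 - 4849\right) = 3218 \left(-4336\right) = -13953248$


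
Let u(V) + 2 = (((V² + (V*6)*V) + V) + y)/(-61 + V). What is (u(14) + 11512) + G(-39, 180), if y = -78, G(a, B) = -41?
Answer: 537735/47 ≈ 11441.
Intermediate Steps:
u(V) = -2 + (-78 + V + 7*V²)/(-61 + V) (u(V) = -2 + (((V² + (V*6)*V) + V) - 78)/(-61 + V) = -2 + (((V² + (6*V)*V) + V) - 78)/(-61 + V) = -2 + (((V² + 6*V²) + V) - 78)/(-61 + V) = -2 + ((7*V² + V) - 78)/(-61 + V) = -2 + ((V + 7*V²) - 78)/(-61 + V) = -2 + (-78 + V + 7*V²)/(-61 + V))
(u(14) + 11512) + G(-39, 180) = ((44 - 1*14 + 7*14²)/(-61 + 14) + 11512) - 41 = ((44 - 14 + 7*196)/(-47) + 11512) - 41 = (-(44 - 14 + 1372)/47 + 11512) - 41 = (-1/47*1402 + 11512) - 41 = (-1402/47 + 11512) - 41 = 539662/47 - 41 = 537735/47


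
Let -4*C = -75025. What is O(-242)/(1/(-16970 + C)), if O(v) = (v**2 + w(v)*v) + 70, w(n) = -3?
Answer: 106031800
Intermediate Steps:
C = 75025/4 (C = -1/4*(-75025) = 75025/4 ≈ 18756.)
O(v) = 70 + v**2 - 3*v (O(v) = (v**2 - 3*v) + 70 = 70 + v**2 - 3*v)
O(-242)/(1/(-16970 + C)) = (70 + (-242)**2 - 3*(-242))/(1/(-16970 + 75025/4)) = (70 + 58564 + 726)/(1/(7145/4)) = 59360/(4/7145) = 59360*(7145/4) = 106031800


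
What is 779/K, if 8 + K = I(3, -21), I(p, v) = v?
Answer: -779/29 ≈ -26.862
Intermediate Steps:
K = -29 (K = -8 - 21 = -29)
779/K = 779/(-29) = 779*(-1/29) = -779/29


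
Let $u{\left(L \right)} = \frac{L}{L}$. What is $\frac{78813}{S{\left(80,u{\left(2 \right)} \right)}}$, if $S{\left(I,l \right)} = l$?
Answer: $78813$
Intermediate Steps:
$u{\left(L \right)} = 1$
$\frac{78813}{S{\left(80,u{\left(2 \right)} \right)}} = \frac{78813}{1} = 78813 \cdot 1 = 78813$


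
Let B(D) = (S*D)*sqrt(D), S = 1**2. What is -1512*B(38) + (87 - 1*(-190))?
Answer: 277 - 57456*sqrt(38) ≈ -3.5391e+5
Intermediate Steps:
S = 1
B(D) = D**(3/2) (B(D) = (1*D)*sqrt(D) = D*sqrt(D) = D**(3/2))
-1512*B(38) + (87 - 1*(-190)) = -57456*sqrt(38) + (87 - 1*(-190)) = -57456*sqrt(38) + (87 + 190) = -57456*sqrt(38) + 277 = 277 - 57456*sqrt(38)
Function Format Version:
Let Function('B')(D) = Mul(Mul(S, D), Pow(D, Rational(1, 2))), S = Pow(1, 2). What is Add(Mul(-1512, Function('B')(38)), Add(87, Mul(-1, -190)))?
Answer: Add(277, Mul(-57456, Pow(38, Rational(1, 2)))) ≈ -3.5391e+5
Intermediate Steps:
S = 1
Function('B')(D) = Pow(D, Rational(3, 2)) (Function('B')(D) = Mul(Mul(1, D), Pow(D, Rational(1, 2))) = Mul(D, Pow(D, Rational(1, 2))) = Pow(D, Rational(3, 2)))
Add(Mul(-1512, Function('B')(38)), Add(87, Mul(-1, -190))) = Add(Mul(-1512, Pow(38, Rational(3, 2))), Add(87, Mul(-1, -190))) = Add(Mul(-1512, Mul(38, Pow(38, Rational(1, 2)))), Add(87, 190)) = Add(Mul(-57456, Pow(38, Rational(1, 2))), 277) = Add(277, Mul(-57456, Pow(38, Rational(1, 2))))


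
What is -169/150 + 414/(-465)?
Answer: -9379/4650 ≈ -2.0170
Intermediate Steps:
-169/150 + 414/(-465) = -169*1/150 + 414*(-1/465) = -169/150 - 138/155 = -9379/4650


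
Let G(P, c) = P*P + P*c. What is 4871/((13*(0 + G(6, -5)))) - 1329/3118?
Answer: 3771029/60801 ≈ 62.022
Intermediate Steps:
G(P, c) = P² + P*c
4871/((13*(0 + G(6, -5)))) - 1329/3118 = 4871/((13*(0 + 6*(6 - 5)))) - 1329/3118 = 4871/((13*(0 + 6*1))) - 1329*1/3118 = 4871/((13*(0 + 6))) - 1329/3118 = 4871/((13*6)) - 1329/3118 = 4871/78 - 1329/3118 = 3771029/60801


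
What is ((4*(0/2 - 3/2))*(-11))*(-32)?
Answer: -2112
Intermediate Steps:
((4*(0/2 - 3/2))*(-11))*(-32) = ((4*(0*(1/2) - 3*1/2))*(-11))*(-32) = ((4*(0 - 3/2))*(-11))*(-32) = ((4*(-3/2))*(-11))*(-32) = -6*(-11)*(-32) = 66*(-32) = -2112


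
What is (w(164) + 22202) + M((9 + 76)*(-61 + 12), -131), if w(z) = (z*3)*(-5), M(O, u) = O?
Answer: 15577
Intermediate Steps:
w(z) = -15*z (w(z) = (3*z)*(-5) = -15*z)
(w(164) + 22202) + M((9 + 76)*(-61 + 12), -131) = (-15*164 + 22202) + (9 + 76)*(-61 + 12) = (-2460 + 22202) + 85*(-49) = 19742 - 4165 = 15577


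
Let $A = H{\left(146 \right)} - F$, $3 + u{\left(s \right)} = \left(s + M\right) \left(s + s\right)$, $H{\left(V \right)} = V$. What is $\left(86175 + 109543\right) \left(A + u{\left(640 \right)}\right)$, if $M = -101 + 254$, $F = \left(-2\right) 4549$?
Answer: $200470228758$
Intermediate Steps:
$F = -9098$
$M = 153$
$u{\left(s \right)} = -3 + 2 s \left(153 + s\right)$ ($u{\left(s \right)} = -3 + \left(s + 153\right) \left(s + s\right) = -3 + \left(153 + s\right) 2 s = -3 + 2 s \left(153 + s\right)$)
$A = 9244$ ($A = 146 - -9098 = 146 + 9098 = 9244$)
$\left(86175 + 109543\right) \left(A + u{\left(640 \right)}\right) = \left(86175 + 109543\right) \left(9244 + \left(-3 + 2 \cdot 640^{2} + 306 \cdot 640\right)\right) = 195718 \left(9244 + \left(-3 + 2 \cdot 409600 + 195840\right)\right) = 195718 \left(9244 + \left(-3 + 819200 + 195840\right)\right) = 195718 \left(9244 + 1015037\right) = 195718 \cdot 1024281 = 200470228758$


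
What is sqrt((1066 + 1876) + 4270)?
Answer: 2*sqrt(1803) ≈ 84.923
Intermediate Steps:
sqrt((1066 + 1876) + 4270) = sqrt(2942 + 4270) = sqrt(7212) = 2*sqrt(1803)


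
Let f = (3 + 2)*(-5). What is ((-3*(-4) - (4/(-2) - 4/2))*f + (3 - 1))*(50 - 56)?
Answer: 2388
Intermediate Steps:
f = -25 (f = 5*(-5) = -25)
((-3*(-4) - (4/(-2) - 4/2))*f + (3 - 1))*(50 - 56) = ((-3*(-4) - (4/(-2) - 4/2))*(-25) + (3 - 1))*(50 - 56) = ((12 - (4*(-½) - 4*½))*(-25) + 2)*(-6) = ((12 - (-2 - 2))*(-25) + 2)*(-6) = ((12 - 1*(-4))*(-25) + 2)*(-6) = ((12 + 4)*(-25) + 2)*(-6) = (16*(-25) + 2)*(-6) = (-400 + 2)*(-6) = -398*(-6) = 2388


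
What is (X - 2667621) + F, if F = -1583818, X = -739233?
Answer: -4990672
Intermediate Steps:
(X - 2667621) + F = (-739233 - 2667621) - 1583818 = -3406854 - 1583818 = -4990672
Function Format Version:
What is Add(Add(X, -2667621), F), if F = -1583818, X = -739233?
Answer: -4990672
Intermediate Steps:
Add(Add(X, -2667621), F) = Add(Add(-739233, -2667621), -1583818) = Add(-3406854, -1583818) = -4990672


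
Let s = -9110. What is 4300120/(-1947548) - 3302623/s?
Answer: 1598210681301/4435540570 ≈ 360.32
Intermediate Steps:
4300120/(-1947548) - 3302623/s = 4300120/(-1947548) - 3302623/(-9110) = 4300120*(-1/1947548) - 3302623*(-1/9110) = -1075030/486887 + 3302623/9110 = 1598210681301/4435540570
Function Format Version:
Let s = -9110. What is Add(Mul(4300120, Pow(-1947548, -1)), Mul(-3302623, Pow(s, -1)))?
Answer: Rational(1598210681301, 4435540570) ≈ 360.32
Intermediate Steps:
Add(Mul(4300120, Pow(-1947548, -1)), Mul(-3302623, Pow(s, -1))) = Add(Mul(4300120, Pow(-1947548, -1)), Mul(-3302623, Pow(-9110, -1))) = Add(Mul(4300120, Rational(-1, 1947548)), Mul(-3302623, Rational(-1, 9110))) = Add(Rational(-1075030, 486887), Rational(3302623, 9110)) = Rational(1598210681301, 4435540570)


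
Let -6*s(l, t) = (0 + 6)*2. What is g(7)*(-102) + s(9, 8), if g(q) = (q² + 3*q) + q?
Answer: -7856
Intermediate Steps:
g(q) = q² + 4*q
s(l, t) = -2 (s(l, t) = -(0 + 6)*2/6 = -2)
g(7)*(-102) + s(9, 8) = (7*(4 + 7))*(-102) - 2 = (7*11)*(-102) - 2 = 77*(-102) - 2 = -7854 - 2 = -7856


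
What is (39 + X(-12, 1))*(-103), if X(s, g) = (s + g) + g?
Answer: -2987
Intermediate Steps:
X(s, g) = s + 2*g (X(s, g) = (g + s) + g = s + 2*g)
(39 + X(-12, 1))*(-103) = (39 + (-12 + 2*1))*(-103) = (39 + (-12 + 2))*(-103) = (39 - 10)*(-103) = 29*(-103) = -2987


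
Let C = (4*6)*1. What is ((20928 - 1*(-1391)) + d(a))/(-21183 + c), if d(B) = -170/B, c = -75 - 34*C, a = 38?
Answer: -211988/209703 ≈ -1.0109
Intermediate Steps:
C = 24 (C = 24*1 = 24)
c = -891 (c = -75 - 34*24 = -75 - 816 = -891)
((20928 - 1*(-1391)) + d(a))/(-21183 + c) = ((20928 - 1*(-1391)) - 170/38)/(-21183 - 891) = ((20928 + 1391) - 170*1/38)/(-22074) = (22319 - 85/19)*(-1/22074) = (423976/19)*(-1/22074) = -211988/209703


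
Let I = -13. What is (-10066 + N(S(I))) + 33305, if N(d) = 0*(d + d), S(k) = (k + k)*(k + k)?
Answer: 23239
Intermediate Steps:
S(k) = 4*k**2 (S(k) = (2*k)*(2*k) = 4*k**2)
N(d) = 0 (N(d) = 0*(2*d) = 0)
(-10066 + N(S(I))) + 33305 = (-10066 + 0) + 33305 = -10066 + 33305 = 23239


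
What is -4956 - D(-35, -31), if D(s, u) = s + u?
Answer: -4890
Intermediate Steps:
-4956 - D(-35, -31) = -4956 - (-35 - 31) = -4956 - 1*(-66) = -4956 + 66 = -4890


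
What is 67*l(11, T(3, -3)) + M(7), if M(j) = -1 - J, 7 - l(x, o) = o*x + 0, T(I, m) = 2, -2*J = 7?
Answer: -2005/2 ≈ -1002.5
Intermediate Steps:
J = -7/2 (J = -1/2*7 = -7/2 ≈ -3.5000)
l(x, o) = 7 - o*x (l(x, o) = 7 - (o*x + 0) = 7 - o*x)
M(j) = 5/2 (M(j) = -1 - 1*(-7/2) = -1 + 7/2 = 5/2)
67*l(11, T(3, -3)) + M(7) = 67*(7 - 1*2*11) + 5/2 = 67*(7 - 22) + 5/2 = 67*(-15) + 5/2 = -1005 + 5/2 = -2005/2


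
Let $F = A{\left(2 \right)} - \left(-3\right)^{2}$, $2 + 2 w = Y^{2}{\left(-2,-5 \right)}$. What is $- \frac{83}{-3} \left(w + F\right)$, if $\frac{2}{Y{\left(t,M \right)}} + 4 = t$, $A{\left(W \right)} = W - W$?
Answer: $- \frac{14857}{54} \approx -275.13$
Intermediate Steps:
$A{\left(W \right)} = 0$
$Y{\left(t,M \right)} = \frac{2}{-4 + t}$
$w = - \frac{17}{18}$ ($w = -1 + \frac{\left(\frac{2}{-4 - 2}\right)^{2}}{2} = -1 + \frac{\left(\frac{2}{-6}\right)^{2}}{2} = -1 + \frac{\left(2 \left(- \frac{1}{6}\right)\right)^{2}}{2} = -1 + \frac{\left(- \frac{1}{3}\right)^{2}}{2} = -1 + \frac{1}{2} \cdot \frac{1}{9} = -1 + \frac{1}{18} = - \frac{17}{18} \approx -0.94444$)
$F = -9$ ($F = 0 - \left(-3\right)^{2} = 0 - 9 = -9$)
$- \frac{83}{-3} \left(w + F\right) = - \frac{83}{-3} \left(- \frac{17}{18} - 9\right) = \left(-83\right) \left(- \frac{1}{3}\right) \left(- \frac{179}{18}\right) = \frac{83}{3} \left(- \frac{179}{18}\right) = - \frac{14857}{54}$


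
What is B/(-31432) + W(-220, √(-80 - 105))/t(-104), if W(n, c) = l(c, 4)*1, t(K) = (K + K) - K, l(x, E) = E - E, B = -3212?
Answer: 803/7858 ≈ 0.10219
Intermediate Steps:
l(x, E) = 0
t(K) = K (t(K) = 2*K - K = K)
W(n, c) = 0 (W(n, c) = 0*1 = 0)
B/(-31432) + W(-220, √(-80 - 105))/t(-104) = -3212/(-31432) + 0/(-104) = -3212*(-1/31432) + 0*(-1/104) = 803/7858 + 0 = 803/7858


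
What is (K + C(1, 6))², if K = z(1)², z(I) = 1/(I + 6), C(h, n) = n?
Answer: 87025/2401 ≈ 36.245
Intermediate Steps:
z(I) = 1/(6 + I)
K = 1/49 (K = (1/(6 + 1))² = (1/7)² = (⅐)² = 1/49 ≈ 0.020408)
(K + C(1, 6))² = (1/49 + 6)² = (295/49)² = 87025/2401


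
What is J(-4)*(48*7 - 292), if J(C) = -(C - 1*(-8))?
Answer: -176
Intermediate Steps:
J(C) = -8 - C (J(C) = -(C + 8) = -(8 + C) = -8 - C)
J(-4)*(48*7 - 292) = (-8 - 1*(-4))*(48*7 - 292) = (-8 + 4)*(336 - 292) = -4*44 = -176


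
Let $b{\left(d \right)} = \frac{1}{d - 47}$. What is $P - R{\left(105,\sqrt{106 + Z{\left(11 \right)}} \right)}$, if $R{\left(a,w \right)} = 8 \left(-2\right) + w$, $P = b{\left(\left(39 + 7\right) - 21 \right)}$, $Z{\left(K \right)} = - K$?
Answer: $\frac{351}{22} - \sqrt{95} \approx 6.2077$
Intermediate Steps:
$b{\left(d \right)} = \frac{1}{-47 + d}$
$P = - \frac{1}{22}$ ($P = \frac{1}{-47 + \left(\left(39 + 7\right) - 21\right)} = \frac{1}{-47 + \left(46 - 21\right)} = \frac{1}{-47 + 25} = \frac{1}{-22} = - \frac{1}{22} \approx -0.045455$)
$R{\left(a,w \right)} = -16 + w$
$P - R{\left(105,\sqrt{106 + Z{\left(11 \right)}} \right)} = - \frac{1}{22} - \left(-16 + \sqrt{106 - 11}\right) = - \frac{1}{22} - \left(-16 + \sqrt{95}\right) = - \frac{1}{22} + \left(16 - \sqrt{95}\right) = \frac{351}{22} - \sqrt{95}$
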